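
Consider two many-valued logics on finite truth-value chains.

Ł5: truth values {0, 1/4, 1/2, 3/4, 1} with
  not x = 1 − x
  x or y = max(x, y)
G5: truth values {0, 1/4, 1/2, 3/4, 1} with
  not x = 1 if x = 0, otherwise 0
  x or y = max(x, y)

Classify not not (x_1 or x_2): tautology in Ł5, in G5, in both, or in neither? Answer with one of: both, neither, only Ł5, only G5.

neither

In Ł5: at x_1 = 0, x_2 = 0 the value is 0 — not a tautology.
In G5: at x_1 = 0, x_2 = 0 the value is 0 — not a tautology.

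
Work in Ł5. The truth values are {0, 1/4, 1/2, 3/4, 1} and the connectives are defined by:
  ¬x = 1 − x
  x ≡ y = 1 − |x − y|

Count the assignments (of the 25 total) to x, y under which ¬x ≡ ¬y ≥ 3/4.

13

value 1: 5 assignments (counts)
value 3/4: 8 assignments (counts)
value 1/2: 6 assignments
value 1/4: 4 assignments
value 0: 2 assignments
So 13 of the 25 assignments meet the threshold.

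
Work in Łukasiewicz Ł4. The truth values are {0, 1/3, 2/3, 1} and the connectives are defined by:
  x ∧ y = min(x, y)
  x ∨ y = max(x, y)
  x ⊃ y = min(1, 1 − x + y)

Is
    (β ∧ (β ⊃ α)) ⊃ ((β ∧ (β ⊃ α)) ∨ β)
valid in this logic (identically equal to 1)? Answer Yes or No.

α = 0, β = 0 ↦ 1
α = 0, β = 1/3 ↦ 1
α = 0, β = 2/3 ↦ 1
α = 0, β = 1 ↦ 1
α = 1/3, β = 0 ↦ 1
α = 1/3, β = 1/3 ↦ 1
α = 1/3, β = 2/3 ↦ 1
α = 1/3, β = 1 ↦ 1
α = 2/3, β = 0 ↦ 1
α = 2/3, β = 1/3 ↦ 1
α = 2/3, β = 2/3 ↦ 1
α = 2/3, β = 1 ↦ 1
α = 1, β = 0 ↦ 1
α = 1, β = 1/3 ↦ 1
α = 1, β = 2/3 ↦ 1
α = 1, β = 1 ↦ 1
Every assignment gives a value ≥ 1.

Yes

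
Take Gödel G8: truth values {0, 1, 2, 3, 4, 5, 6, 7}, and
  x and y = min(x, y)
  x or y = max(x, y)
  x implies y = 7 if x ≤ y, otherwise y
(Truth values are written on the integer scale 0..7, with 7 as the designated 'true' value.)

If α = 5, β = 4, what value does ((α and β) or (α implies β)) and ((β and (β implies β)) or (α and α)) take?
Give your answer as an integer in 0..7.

4

α and β = 5 and 4 = 4
α implies β = 5 implies 4 = 4
(α and β) or (α implies β) = 4 or 4 = 4
β implies β = 4 implies 4 = 7
β and (β implies β) = 4 and 7 = 4
α and α = 5 and 5 = 5
(β and (β implies β)) or (α and α) = 4 or 5 = 5
((α and β) or (α implies β)) and ((β and (β implies β)) or (α and α)) = 4 and 5 = 4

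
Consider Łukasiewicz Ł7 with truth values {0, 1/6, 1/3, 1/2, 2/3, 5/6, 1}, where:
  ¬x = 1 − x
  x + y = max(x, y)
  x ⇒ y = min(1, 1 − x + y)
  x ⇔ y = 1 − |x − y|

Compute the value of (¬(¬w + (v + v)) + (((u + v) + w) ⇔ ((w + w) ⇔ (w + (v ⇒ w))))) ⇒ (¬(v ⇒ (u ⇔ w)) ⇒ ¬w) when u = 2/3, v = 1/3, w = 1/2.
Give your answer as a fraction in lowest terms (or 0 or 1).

1

¬w = ¬1/2 = 1/2
v + v = 1/3 + 1/3 = 1/3
¬w + (v + v) = 1/2 + 1/3 = 1/2
¬(¬w + (v + v)) = ¬1/2 = 1/2
u + v = 2/3 + 1/3 = 2/3
(u + v) + w = 2/3 + 1/2 = 2/3
w + w = 1/2 + 1/2 = 1/2
v ⇒ w = 1/3 ⇒ 1/2 = 1
w + (v ⇒ w) = 1/2 + 1 = 1
(w + w) ⇔ (w + (v ⇒ w)) = 1/2 ⇔ 1 = 1/2
((u + v) + w) ⇔ ((w + w) ⇔ (w + (v ⇒ w))) = 2/3 ⇔ 1/2 = 5/6
¬(¬w + (v + v)) + (((u + v) + w) ⇔ ((w + w) ⇔ (w + (v ⇒ w)))) = 1/2 + 5/6 = 5/6
u ⇔ w = 2/3 ⇔ 1/2 = 5/6
v ⇒ (u ⇔ w) = 1/3 ⇒ 5/6 = 1
¬(v ⇒ (u ⇔ w)) = ¬1 = 0
¬w = ¬1/2 = 1/2
¬(v ⇒ (u ⇔ w)) ⇒ ¬w = 0 ⇒ 1/2 = 1
(¬(¬w + (v + v)) + (((u + v) + w) ⇔ ((w + w) ⇔ (w + (v ⇒ w))))) ⇒ (¬(v ⇒ (u ⇔ w)) ⇒ ¬w) = 5/6 ⇒ 1 = 1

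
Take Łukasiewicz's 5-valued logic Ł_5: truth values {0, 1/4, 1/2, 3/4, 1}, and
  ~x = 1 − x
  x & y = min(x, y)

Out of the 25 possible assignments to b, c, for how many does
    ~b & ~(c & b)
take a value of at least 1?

5

value 1: 5 assignments (counts)
value 3/4: 5 assignments
value 1/2: 5 assignments
value 1/4: 5 assignments
value 0: 5 assignments
So 5 of the 25 assignments meet the threshold.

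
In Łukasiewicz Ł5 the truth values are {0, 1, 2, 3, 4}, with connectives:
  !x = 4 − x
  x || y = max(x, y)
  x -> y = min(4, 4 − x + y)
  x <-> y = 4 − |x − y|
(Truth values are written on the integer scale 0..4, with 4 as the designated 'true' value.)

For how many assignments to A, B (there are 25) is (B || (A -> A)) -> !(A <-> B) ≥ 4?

value 4: 2 assignments (counts)
value 3: 4 assignments
value 2: 6 assignments
value 1: 8 assignments
value 0: 5 assignments
So 2 of the 25 assignments meet the threshold.

2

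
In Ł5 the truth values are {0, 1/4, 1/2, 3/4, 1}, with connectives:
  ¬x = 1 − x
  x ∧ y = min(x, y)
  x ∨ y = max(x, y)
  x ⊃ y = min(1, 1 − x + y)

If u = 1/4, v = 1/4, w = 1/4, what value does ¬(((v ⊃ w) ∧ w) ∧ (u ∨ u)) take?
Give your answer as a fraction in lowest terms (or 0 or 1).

3/4

v ⊃ w = 1/4 ⊃ 1/4 = 1
(v ⊃ w) ∧ w = 1 ∧ 1/4 = 1/4
u ∨ u = 1/4 ∨ 1/4 = 1/4
((v ⊃ w) ∧ w) ∧ (u ∨ u) = 1/4 ∧ 1/4 = 1/4
¬(((v ⊃ w) ∧ w) ∧ (u ∨ u)) = ¬1/4 = 3/4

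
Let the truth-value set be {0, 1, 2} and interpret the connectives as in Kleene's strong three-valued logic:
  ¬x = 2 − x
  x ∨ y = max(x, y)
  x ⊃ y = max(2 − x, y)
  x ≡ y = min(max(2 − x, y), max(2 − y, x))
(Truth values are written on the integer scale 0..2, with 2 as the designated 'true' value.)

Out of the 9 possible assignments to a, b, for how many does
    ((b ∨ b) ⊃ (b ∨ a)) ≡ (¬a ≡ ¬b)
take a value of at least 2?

2

a = 0, b = 0 ↦ 2  ≥
a = 0, b = 1 ↦ 1  <
a = 0, b = 2 ↦ 0  <
a = 1, b = 0 ↦ 1  <
a = 1, b = 1 ↦ 1  <
a = 1, b = 2 ↦ 1  <
a = 2, b = 0 ↦ 0  <
a = 2, b = 1 ↦ 1  <
a = 2, b = 2 ↦ 2  ≥
So 2 of the 9 assignments meet the threshold.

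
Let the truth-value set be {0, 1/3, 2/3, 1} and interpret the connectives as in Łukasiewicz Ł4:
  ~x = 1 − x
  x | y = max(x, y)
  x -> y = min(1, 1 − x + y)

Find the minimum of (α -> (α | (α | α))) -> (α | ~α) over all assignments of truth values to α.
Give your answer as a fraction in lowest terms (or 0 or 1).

Take α = 1/3:
α | α = 1/3 | 1/3 = 1/3
α | (α | α) = 1/3 | 1/3 = 1/3
α -> (α | (α | α)) = 1/3 -> 1/3 = 1
~α = ~1/3 = 2/3
α | ~α = 1/3 | 2/3 = 2/3
(α -> (α | (α | α))) -> (α | ~α) = 1 -> 2/3 = 2/3
No assignment yields a value below 2/3, so this is the minimum.

2/3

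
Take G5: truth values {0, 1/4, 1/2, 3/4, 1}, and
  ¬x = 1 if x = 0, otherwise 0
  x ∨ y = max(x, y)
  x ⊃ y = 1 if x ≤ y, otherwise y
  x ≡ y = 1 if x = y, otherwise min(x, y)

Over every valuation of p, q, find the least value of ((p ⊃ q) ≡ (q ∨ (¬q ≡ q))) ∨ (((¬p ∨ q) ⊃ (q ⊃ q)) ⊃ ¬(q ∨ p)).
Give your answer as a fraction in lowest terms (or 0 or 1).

1/4

Take p = 0, q = 1/4:
p ⊃ q = 0 ⊃ 1/4 = 1
¬q = ¬1/4 = 0
¬q ≡ q = 0 ≡ 1/4 = 0
q ∨ (¬q ≡ q) = 1/4 ∨ 0 = 1/4
(p ⊃ q) ≡ (q ∨ (¬q ≡ q)) = 1 ≡ 1/4 = 1/4
¬p = ¬0 = 1
¬p ∨ q = 1 ∨ 1/4 = 1
q ⊃ q = 1/4 ⊃ 1/4 = 1
(¬p ∨ q) ⊃ (q ⊃ q) = 1 ⊃ 1 = 1
q ∨ p = 1/4 ∨ 0 = 1/4
¬(q ∨ p) = ¬1/4 = 0
((¬p ∨ q) ⊃ (q ⊃ q)) ⊃ ¬(q ∨ p) = 1 ⊃ 0 = 0
((p ⊃ q) ≡ (q ∨ (¬q ≡ q))) ∨ (((¬p ∨ q) ⊃ (q ⊃ q)) ⊃ ¬(q ∨ p)) = 1/4 ∨ 0 = 1/4
No assignment yields a value below 1/4, so this is the minimum.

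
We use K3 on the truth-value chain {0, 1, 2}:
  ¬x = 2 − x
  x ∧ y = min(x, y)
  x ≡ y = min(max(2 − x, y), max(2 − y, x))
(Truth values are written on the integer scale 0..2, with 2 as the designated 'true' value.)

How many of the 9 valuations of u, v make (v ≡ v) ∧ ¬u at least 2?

2

u = 0, v = 0 ↦ 2  ≥
u = 0, v = 1 ↦ 1  <
u = 0, v = 2 ↦ 2  ≥
u = 1, v = 0 ↦ 1  <
u = 1, v = 1 ↦ 1  <
u = 1, v = 2 ↦ 1  <
u = 2, v = 0 ↦ 0  <
u = 2, v = 1 ↦ 0  <
u = 2, v = 2 ↦ 0  <
So 2 of the 9 assignments meet the threshold.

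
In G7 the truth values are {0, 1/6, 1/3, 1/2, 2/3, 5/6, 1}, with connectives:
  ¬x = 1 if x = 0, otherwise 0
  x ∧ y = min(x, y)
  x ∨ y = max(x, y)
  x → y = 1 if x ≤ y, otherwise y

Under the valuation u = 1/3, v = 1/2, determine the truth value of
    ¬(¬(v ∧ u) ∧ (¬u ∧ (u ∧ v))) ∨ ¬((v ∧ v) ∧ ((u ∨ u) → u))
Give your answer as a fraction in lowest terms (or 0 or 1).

1

v ∧ u = 1/2 ∧ 1/3 = 1/3
¬(v ∧ u) = ¬1/3 = 0
¬u = ¬1/3 = 0
u ∧ v = 1/3 ∧ 1/2 = 1/3
¬u ∧ (u ∧ v) = 0 ∧ 1/3 = 0
¬(v ∧ u) ∧ (¬u ∧ (u ∧ v)) = 0 ∧ 0 = 0
¬(¬(v ∧ u) ∧ (¬u ∧ (u ∧ v))) = ¬0 = 1
v ∧ v = 1/2 ∧ 1/2 = 1/2
u ∨ u = 1/3 ∨ 1/3 = 1/3
(u ∨ u) → u = 1/3 → 1/3 = 1
(v ∧ v) ∧ ((u ∨ u) → u) = 1/2 ∧ 1 = 1/2
¬((v ∧ v) ∧ ((u ∨ u) → u)) = ¬1/2 = 0
¬(¬(v ∧ u) ∧ (¬u ∧ (u ∧ v))) ∨ ¬((v ∧ v) ∧ ((u ∨ u) → u)) = 1 ∨ 0 = 1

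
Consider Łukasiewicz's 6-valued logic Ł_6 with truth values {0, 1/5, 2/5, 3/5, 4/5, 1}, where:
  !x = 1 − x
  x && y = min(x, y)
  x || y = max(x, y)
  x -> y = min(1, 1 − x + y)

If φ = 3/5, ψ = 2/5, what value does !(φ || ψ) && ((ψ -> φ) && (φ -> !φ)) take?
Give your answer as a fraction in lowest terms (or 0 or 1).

2/5

φ || ψ = 3/5 || 2/5 = 3/5
!(φ || ψ) = !3/5 = 2/5
ψ -> φ = 2/5 -> 3/5 = 1
!φ = !3/5 = 2/5
φ -> !φ = 3/5 -> 2/5 = 4/5
(ψ -> φ) && (φ -> !φ) = 1 && 4/5 = 4/5
!(φ || ψ) && ((ψ -> φ) && (φ -> !φ)) = 2/5 && 4/5 = 2/5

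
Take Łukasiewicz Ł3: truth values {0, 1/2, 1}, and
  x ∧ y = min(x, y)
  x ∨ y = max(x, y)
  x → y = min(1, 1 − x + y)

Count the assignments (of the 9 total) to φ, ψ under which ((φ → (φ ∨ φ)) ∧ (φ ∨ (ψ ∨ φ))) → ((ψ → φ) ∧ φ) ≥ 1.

φ = 0, ψ = 0 ↦ 1  ≥
φ = 0, ψ = 1/2 ↦ 1/2  <
φ = 0, ψ = 1 ↦ 0  <
φ = 1/2, ψ = 0 ↦ 1  ≥
φ = 1/2, ψ = 1/2 ↦ 1  ≥
φ = 1/2, ψ = 1 ↦ 1/2  <
φ = 1, ψ = 0 ↦ 1  ≥
φ = 1, ψ = 1/2 ↦ 1  ≥
φ = 1, ψ = 1 ↦ 1  ≥
So 6 of the 9 assignments meet the threshold.

6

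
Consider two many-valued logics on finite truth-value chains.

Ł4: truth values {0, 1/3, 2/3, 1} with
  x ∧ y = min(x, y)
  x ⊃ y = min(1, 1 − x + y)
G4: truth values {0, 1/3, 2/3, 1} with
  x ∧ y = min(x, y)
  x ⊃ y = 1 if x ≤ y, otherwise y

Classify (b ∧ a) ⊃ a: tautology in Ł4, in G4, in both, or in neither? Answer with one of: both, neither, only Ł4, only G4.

In Ł4: every assignment gives 1 — tautology.
In G4: every assignment gives 1 — tautology.

both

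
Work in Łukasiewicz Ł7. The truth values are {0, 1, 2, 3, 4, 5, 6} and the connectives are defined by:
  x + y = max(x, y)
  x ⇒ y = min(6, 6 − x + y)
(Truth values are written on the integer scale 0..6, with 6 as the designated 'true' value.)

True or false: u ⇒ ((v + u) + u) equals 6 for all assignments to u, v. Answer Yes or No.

Yes

At u = 4, v = 6, for instance:
v + u = 6 + 4 = 6
(v + u) + u = 6 + 4 = 6
u ⇒ ((v + u) + u) = 4 ⇒ 6 = 6
and checking the remaining 48 assignments likewise gives ≥ 6 in every case.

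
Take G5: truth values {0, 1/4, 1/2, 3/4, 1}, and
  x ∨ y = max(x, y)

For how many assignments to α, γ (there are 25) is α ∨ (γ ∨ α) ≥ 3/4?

value 1: 9 assignments (counts)
value 3/4: 7 assignments (counts)
value 1/2: 5 assignments
value 1/4: 3 assignments
value 0: 1 assignment
So 16 of the 25 assignments meet the threshold.

16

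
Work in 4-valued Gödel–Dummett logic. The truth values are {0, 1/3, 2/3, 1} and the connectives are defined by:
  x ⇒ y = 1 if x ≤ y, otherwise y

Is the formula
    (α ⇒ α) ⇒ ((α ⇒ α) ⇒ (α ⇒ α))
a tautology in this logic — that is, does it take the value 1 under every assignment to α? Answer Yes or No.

α = 0 ↦ 1
α = 1/3 ↦ 1
α = 2/3 ↦ 1
α = 1 ↦ 1
Every assignment gives a value ≥ 1.

Yes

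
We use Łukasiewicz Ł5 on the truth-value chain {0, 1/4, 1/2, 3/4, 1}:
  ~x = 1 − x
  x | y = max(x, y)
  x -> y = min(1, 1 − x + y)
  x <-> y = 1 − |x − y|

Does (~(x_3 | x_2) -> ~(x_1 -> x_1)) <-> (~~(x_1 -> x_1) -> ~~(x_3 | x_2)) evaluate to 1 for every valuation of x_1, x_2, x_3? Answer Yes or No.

At x_1 = 1/2, x_2 = 1, x_3 = 0, for instance:
x_3 | x_2 = 0 | 1 = 1
~(x_3 | x_2) = ~1 = 0
x_1 -> x_1 = 1/2 -> 1/2 = 1
~(x_1 -> x_1) = ~1 = 0
~(x_3 | x_2) -> ~(x_1 -> x_1) = 0 -> 0 = 1
~~(x_1 -> x_1) = ~0 = 1
~~(x_3 | x_2) = ~0 = 1
~~(x_1 -> x_1) -> ~~(x_3 | x_2) = 1 -> 1 = 1
(~(x_3 | x_2) -> ~(x_1 -> x_1)) <-> (~~(x_1 -> x_1) -> ~~(x_3 | x_2)) = 1 <-> 1 = 1
and checking the remaining 124 assignments likewise gives ≥ 1 in every case.

Yes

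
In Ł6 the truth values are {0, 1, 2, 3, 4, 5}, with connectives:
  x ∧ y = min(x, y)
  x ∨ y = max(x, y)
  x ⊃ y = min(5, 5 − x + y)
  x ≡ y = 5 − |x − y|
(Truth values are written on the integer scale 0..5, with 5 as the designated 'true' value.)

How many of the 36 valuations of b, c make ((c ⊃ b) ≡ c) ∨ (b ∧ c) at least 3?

16

value 5: 3 assignments (counts)
value 4: 7 assignments (counts)
value 3: 6 assignments (counts)
value 2: 7 assignments
value 1: 6 assignments
value 0: 7 assignments
So 16 of the 36 assignments meet the threshold.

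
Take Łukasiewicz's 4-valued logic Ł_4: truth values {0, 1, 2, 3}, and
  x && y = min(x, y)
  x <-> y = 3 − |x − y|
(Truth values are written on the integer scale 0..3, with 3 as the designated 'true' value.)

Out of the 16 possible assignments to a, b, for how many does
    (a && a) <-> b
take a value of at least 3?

4

a = 0, b = 0 ↦ 3  ≥
a = 0, b = 1 ↦ 2  <
a = 0, b = 2 ↦ 1  <
a = 0, b = 3 ↦ 0  <
a = 1, b = 0 ↦ 2  <
a = 1, b = 1 ↦ 3  ≥
a = 1, b = 2 ↦ 2  <
a = 1, b = 3 ↦ 1  <
a = 2, b = 0 ↦ 1  <
a = 2, b = 1 ↦ 2  <
a = 2, b = 2 ↦ 3  ≥
a = 2, b = 3 ↦ 2  <
a = 3, b = 0 ↦ 0  <
a = 3, b = 1 ↦ 1  <
a = 3, b = 2 ↦ 2  <
a = 3, b = 3 ↦ 3  ≥
So 4 of the 16 assignments meet the threshold.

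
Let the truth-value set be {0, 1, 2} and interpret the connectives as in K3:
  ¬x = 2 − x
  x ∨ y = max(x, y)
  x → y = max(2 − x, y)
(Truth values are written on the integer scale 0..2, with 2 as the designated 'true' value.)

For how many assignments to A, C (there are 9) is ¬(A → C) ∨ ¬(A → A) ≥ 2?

A = 0, C = 0 ↦ 0  <
A = 0, C = 1 ↦ 0  <
A = 0, C = 2 ↦ 0  <
A = 1, C = 0 ↦ 1  <
A = 1, C = 1 ↦ 1  <
A = 1, C = 2 ↦ 1  <
A = 2, C = 0 ↦ 2  ≥
A = 2, C = 1 ↦ 1  <
A = 2, C = 2 ↦ 0  <
So 1 of the 9 assignments meets the threshold.

1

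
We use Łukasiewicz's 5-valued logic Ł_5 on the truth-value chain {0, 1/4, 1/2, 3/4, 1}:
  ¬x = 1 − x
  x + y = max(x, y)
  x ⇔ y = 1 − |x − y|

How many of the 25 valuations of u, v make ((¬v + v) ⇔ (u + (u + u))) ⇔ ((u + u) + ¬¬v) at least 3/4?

value 1: 10 assignments (counts)
value 3/4: 9 assignments (counts)
value 1/2: 4 assignments
value 1/4: 1 assignment
value 0: 1 assignment
So 19 of the 25 assignments meet the threshold.

19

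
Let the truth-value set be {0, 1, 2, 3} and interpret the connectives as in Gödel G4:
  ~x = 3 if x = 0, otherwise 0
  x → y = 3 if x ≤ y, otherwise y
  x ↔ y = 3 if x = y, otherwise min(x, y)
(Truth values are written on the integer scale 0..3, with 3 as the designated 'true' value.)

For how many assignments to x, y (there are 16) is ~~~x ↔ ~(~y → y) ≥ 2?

10

x = 0, y = 0 ↦ 3  ≥
x = 0, y = 1 ↦ 0  <
x = 0, y = 2 ↦ 0  <
x = 0, y = 3 ↦ 0  <
x = 1, y = 0 ↦ 0  <
x = 1, y = 1 ↦ 3  ≥
x = 1, y = 2 ↦ 3  ≥
x = 1, y = 3 ↦ 3  ≥
x = 2, y = 0 ↦ 0  <
x = 2, y = 1 ↦ 3  ≥
x = 2, y = 2 ↦ 3  ≥
x = 2, y = 3 ↦ 3  ≥
x = 3, y = 0 ↦ 0  <
x = 3, y = 1 ↦ 3  ≥
x = 3, y = 2 ↦ 3  ≥
x = 3, y = 3 ↦ 3  ≥
So 10 of the 16 assignments meet the threshold.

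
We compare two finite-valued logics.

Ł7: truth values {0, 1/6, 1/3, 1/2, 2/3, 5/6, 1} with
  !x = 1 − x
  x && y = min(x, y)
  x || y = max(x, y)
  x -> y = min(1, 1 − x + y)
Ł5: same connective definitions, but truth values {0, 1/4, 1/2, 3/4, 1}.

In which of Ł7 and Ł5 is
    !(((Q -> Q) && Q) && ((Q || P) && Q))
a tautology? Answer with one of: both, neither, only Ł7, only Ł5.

In Ł7: at P = 0, Q = 1/6 the value is 5/6 — not a tautology.
In Ł5: at P = 0, Q = 1/4 the value is 3/4 — not a tautology.

neither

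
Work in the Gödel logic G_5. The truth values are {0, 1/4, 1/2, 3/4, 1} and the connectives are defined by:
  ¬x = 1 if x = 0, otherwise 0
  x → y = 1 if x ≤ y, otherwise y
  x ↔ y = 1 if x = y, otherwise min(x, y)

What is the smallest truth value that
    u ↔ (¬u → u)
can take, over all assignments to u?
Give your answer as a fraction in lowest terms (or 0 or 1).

Take u = 1/4:
¬u = ¬1/4 = 0
¬u → u = 0 → 1/4 = 1
u ↔ (¬u → u) = 1/4 ↔ 1 = 1/4
No assignment yields a value below 1/4, so this is the minimum.

1/4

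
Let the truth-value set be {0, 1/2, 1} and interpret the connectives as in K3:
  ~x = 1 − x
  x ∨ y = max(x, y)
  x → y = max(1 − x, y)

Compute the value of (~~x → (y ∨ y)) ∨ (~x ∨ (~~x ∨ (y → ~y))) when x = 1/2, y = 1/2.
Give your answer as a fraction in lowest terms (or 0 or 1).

~x = ~1/2 = 1/2
~~x = ~1/2 = 1/2
y ∨ y = 1/2 ∨ 1/2 = 1/2
~~x → (y ∨ y) = 1/2 → 1/2 = 1/2
~x = ~1/2 = 1/2
~x = ~1/2 = 1/2
~~x = ~1/2 = 1/2
~y = ~1/2 = 1/2
y → ~y = 1/2 → 1/2 = 1/2
~~x ∨ (y → ~y) = 1/2 ∨ 1/2 = 1/2
~x ∨ (~~x ∨ (y → ~y)) = 1/2 ∨ 1/2 = 1/2
(~~x → (y ∨ y)) ∨ (~x ∨ (~~x ∨ (y → ~y))) = 1/2 ∨ 1/2 = 1/2

1/2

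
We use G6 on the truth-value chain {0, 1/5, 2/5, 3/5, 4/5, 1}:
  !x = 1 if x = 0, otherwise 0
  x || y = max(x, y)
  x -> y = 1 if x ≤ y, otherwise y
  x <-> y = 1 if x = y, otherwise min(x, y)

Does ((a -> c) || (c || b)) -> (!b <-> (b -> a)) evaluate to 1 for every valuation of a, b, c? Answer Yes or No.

No

Counterexample: take a = 1/5, b = 1/5, c = 0.
a -> c = 1/5 -> 0 = 0
c || b = 0 || 1/5 = 1/5
(a -> c) || (c || b) = 0 || 1/5 = 1/5
!b = !1/5 = 0
b -> a = 1/5 -> 1/5 = 1
!b <-> (b -> a) = 0 <-> 1 = 0
((a -> c) || (c || b)) -> (!b <-> (b -> a)) = 1/5 -> 0 = 0
This gives 0 ≠ 1.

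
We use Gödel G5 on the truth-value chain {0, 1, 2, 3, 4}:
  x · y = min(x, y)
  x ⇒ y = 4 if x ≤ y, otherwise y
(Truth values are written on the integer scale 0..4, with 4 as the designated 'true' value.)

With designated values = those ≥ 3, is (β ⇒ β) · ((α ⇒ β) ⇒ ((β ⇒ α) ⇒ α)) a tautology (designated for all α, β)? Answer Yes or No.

No

Counterexample: take α = 0, β = 0.
β ⇒ β = 0 ⇒ 0 = 4
α ⇒ β = 0 ⇒ 0 = 4
β ⇒ α = 0 ⇒ 0 = 4
(β ⇒ α) ⇒ α = 4 ⇒ 0 = 0
(α ⇒ β) ⇒ ((β ⇒ α) ⇒ α) = 4 ⇒ 0 = 0
(β ⇒ β) · ((α ⇒ β) ⇒ ((β ⇒ α) ⇒ α)) = 4 · 0 = 0
This gives 0, which is below 3.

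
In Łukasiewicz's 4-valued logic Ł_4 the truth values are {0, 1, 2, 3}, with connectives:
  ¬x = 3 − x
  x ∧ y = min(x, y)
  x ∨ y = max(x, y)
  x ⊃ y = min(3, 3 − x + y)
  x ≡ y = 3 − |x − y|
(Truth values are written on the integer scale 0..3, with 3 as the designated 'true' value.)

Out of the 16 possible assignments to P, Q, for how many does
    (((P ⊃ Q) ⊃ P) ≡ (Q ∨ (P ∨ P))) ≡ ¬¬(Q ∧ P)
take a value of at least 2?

P = 0, Q = 0 ↦ 0  <
P = 0, Q = 1 ↦ 1  <
P = 0, Q = 2 ↦ 2  ≥
P = 0, Q = 3 ↦ 3  ≥
P = 1, Q = 0 ↦ 1  <
P = 1, Q = 1 ↦ 1  <
P = 1, Q = 2 ↦ 2  ≥
P = 1, Q = 3 ↦ 3  ≥
P = 2, Q = 0 ↦ 1  <
P = 2, Q = 1 ↦ 2  ≥
P = 2, Q = 2 ↦ 2  ≥
P = 2, Q = 3 ↦ 3  ≥
P = 3, Q = 0 ↦ 0  <
P = 3, Q = 1 ↦ 1  <
P = 3, Q = 2 ↦ 2  ≥
P = 3, Q = 3 ↦ 3  ≥
So 9 of the 16 assignments meet the threshold.

9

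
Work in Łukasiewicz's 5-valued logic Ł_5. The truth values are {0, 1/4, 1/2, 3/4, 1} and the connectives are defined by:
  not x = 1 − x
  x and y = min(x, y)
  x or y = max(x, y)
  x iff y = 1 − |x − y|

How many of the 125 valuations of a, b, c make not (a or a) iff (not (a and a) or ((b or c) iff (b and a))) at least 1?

63

value 1: 63 assignments (counts)
value 3/4: 15 assignments
value 1/2: 18 assignments
value 1/4: 14 assignments
value 0: 15 assignments
So 63 of the 125 assignments meet the threshold.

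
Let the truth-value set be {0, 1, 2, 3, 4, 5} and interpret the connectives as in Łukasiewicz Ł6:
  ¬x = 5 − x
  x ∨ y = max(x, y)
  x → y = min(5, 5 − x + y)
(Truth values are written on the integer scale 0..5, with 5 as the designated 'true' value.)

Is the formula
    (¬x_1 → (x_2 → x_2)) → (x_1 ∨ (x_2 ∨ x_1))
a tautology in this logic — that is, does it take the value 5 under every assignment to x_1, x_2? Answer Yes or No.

No

Counterexample: take x_1 = 0, x_2 = 0.
¬x_1 = ¬0 = 5
x_2 → x_2 = 0 → 0 = 5
¬x_1 → (x_2 → x_2) = 5 → 5 = 5
x_2 ∨ x_1 = 0 ∨ 0 = 0
x_1 ∨ (x_2 ∨ x_1) = 0 ∨ 0 = 0
(¬x_1 → (x_2 → x_2)) → (x_1 ∨ (x_2 ∨ x_1)) = 5 → 0 = 0
This gives 0 ≠ 5.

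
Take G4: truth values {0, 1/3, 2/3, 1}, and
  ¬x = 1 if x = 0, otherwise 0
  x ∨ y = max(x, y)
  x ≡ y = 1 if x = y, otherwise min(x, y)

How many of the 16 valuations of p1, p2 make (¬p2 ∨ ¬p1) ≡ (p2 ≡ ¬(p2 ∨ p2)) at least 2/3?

p1 = 0, p2 = 0 ↦ 0  <
p1 = 0, p2 = 1/3 ↦ 0  <
p1 = 0, p2 = 2/3 ↦ 0  <
p1 = 0, p2 = 1 ↦ 0  <
p1 = 1/3, p2 = 0 ↦ 0  <
p1 = 1/3, p2 = 1/3 ↦ 1  ≥
p1 = 1/3, p2 = 2/3 ↦ 1  ≥
p1 = 1/3, p2 = 1 ↦ 1  ≥
p1 = 2/3, p2 = 0 ↦ 0  <
p1 = 2/3, p2 = 1/3 ↦ 1  ≥
p1 = 2/3, p2 = 2/3 ↦ 1  ≥
p1 = 2/3, p2 = 1 ↦ 1  ≥
p1 = 1, p2 = 0 ↦ 0  <
p1 = 1, p2 = 1/3 ↦ 1  ≥
p1 = 1, p2 = 2/3 ↦ 1  ≥
p1 = 1, p2 = 1 ↦ 1  ≥
So 9 of the 16 assignments meet the threshold.

9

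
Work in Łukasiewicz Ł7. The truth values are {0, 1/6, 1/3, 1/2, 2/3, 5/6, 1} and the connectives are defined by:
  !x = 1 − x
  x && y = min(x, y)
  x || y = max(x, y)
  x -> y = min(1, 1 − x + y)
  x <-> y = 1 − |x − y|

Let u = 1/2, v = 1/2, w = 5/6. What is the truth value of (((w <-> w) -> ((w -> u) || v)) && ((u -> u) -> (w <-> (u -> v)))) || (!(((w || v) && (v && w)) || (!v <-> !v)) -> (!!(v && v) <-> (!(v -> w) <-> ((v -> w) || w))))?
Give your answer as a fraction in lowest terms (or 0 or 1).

w <-> w = 5/6 <-> 5/6 = 1
w -> u = 5/6 -> 1/2 = 2/3
(w -> u) || v = 2/3 || 1/2 = 2/3
(w <-> w) -> ((w -> u) || v) = 1 -> 2/3 = 2/3
u -> u = 1/2 -> 1/2 = 1
u -> v = 1/2 -> 1/2 = 1
w <-> (u -> v) = 5/6 <-> 1 = 5/6
(u -> u) -> (w <-> (u -> v)) = 1 -> 5/6 = 5/6
((w <-> w) -> ((w -> u) || v)) && ((u -> u) -> (w <-> (u -> v))) = 2/3 && 5/6 = 2/3
w || v = 5/6 || 1/2 = 5/6
v && w = 1/2 && 5/6 = 1/2
(w || v) && (v && w) = 5/6 && 1/2 = 1/2
!v = !1/2 = 1/2
!v = !1/2 = 1/2
!v <-> !v = 1/2 <-> 1/2 = 1
((w || v) && (v && w)) || (!v <-> !v) = 1/2 || 1 = 1
!(((w || v) && (v && w)) || (!v <-> !v)) = !1 = 0
v && v = 1/2 && 1/2 = 1/2
!(v && v) = !1/2 = 1/2
!!(v && v) = !1/2 = 1/2
v -> w = 1/2 -> 5/6 = 1
!(v -> w) = !1 = 0
v -> w = 1/2 -> 5/6 = 1
(v -> w) || w = 1 || 5/6 = 1
!(v -> w) <-> ((v -> w) || w) = 0 <-> 1 = 0
!!(v && v) <-> (!(v -> w) <-> ((v -> w) || w)) = 1/2 <-> 0 = 1/2
!(((w || v) && (v && w)) || (!v <-> !v)) -> (!!(v && v) <-> (!(v -> w) <-> ((v -> w) || w))) = 0 -> 1/2 = 1
(((w <-> w) -> ((w -> u) || v)) && ((u -> u) -> (w <-> (u -> v)))) || (!(((w || v) && (v && w)) || (!v <-> !v)) -> (!!(v && v) <-> (!(v -> w) <-> ((v -> w) || w)))) = 2/3 || 1 = 1

1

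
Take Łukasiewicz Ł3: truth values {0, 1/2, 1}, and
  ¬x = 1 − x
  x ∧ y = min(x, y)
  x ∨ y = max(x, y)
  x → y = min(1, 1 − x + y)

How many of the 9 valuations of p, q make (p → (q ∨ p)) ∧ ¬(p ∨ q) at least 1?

p = 0, q = 0 ↦ 1  ≥
p = 0, q = 1/2 ↦ 1/2  <
p = 0, q = 1 ↦ 0  <
p = 1/2, q = 0 ↦ 1/2  <
p = 1/2, q = 1/2 ↦ 1/2  <
p = 1/2, q = 1 ↦ 0  <
p = 1, q = 0 ↦ 0  <
p = 1, q = 1/2 ↦ 0  <
p = 1, q = 1 ↦ 0  <
So 1 of the 9 assignments meets the threshold.

1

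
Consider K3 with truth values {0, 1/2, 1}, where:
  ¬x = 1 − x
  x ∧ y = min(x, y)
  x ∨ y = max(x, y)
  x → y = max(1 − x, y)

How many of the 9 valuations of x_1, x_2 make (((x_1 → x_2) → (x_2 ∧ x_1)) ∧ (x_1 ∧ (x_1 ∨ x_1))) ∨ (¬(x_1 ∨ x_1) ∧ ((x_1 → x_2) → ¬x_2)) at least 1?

x_1 = 0, x_2 = 0 ↦ 1  ≥
x_1 = 0, x_2 = 1/2 ↦ 1/2  <
x_1 = 0, x_2 = 1 ↦ 0  <
x_1 = 1/2, x_2 = 0 ↦ 1/2  <
x_1 = 1/2, x_2 = 1/2 ↦ 1/2  <
x_1 = 1/2, x_2 = 1 ↦ 1/2  <
x_1 = 1, x_2 = 0 ↦ 1  ≥
x_1 = 1, x_2 = 1/2 ↦ 1/2  <
x_1 = 1, x_2 = 1 ↦ 1  ≥
So 3 of the 9 assignments meet the threshold.

3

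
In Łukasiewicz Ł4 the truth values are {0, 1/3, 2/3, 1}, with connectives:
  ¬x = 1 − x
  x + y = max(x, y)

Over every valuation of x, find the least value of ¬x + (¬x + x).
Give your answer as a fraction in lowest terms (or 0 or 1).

Take x = 1/3:
¬x = ¬1/3 = 2/3
¬x = ¬1/3 = 2/3
¬x + x = 2/3 + 1/3 = 2/3
¬x + (¬x + x) = 2/3 + 2/3 = 2/3
No assignment yields a value below 2/3, so this is the minimum.

2/3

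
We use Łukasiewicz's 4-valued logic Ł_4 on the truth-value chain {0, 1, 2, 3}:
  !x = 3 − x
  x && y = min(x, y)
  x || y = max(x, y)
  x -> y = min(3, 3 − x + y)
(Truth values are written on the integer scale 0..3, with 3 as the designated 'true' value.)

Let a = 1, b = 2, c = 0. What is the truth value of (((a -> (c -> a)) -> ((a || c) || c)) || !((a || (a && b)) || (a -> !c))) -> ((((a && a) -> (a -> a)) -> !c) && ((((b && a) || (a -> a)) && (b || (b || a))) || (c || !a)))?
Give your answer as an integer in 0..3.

3

c -> a = 0 -> 1 = 3
a -> (c -> a) = 1 -> 3 = 3
a || c = 1 || 0 = 1
(a || c) || c = 1 || 0 = 1
(a -> (c -> a)) -> ((a || c) || c) = 3 -> 1 = 1
a && b = 1 && 2 = 1
a || (a && b) = 1 || 1 = 1
!c = !0 = 3
a -> !c = 1 -> 3 = 3
(a || (a && b)) || (a -> !c) = 1 || 3 = 3
!((a || (a && b)) || (a -> !c)) = !3 = 0
((a -> (c -> a)) -> ((a || c) || c)) || !((a || (a && b)) || (a -> !c)) = 1 || 0 = 1
a && a = 1 && 1 = 1
a -> a = 1 -> 1 = 3
(a && a) -> (a -> a) = 1 -> 3 = 3
!c = !0 = 3
((a && a) -> (a -> a)) -> !c = 3 -> 3 = 3
b && a = 2 && 1 = 1
a -> a = 1 -> 1 = 3
(b && a) || (a -> a) = 1 || 3 = 3
b || a = 2 || 1 = 2
b || (b || a) = 2 || 2 = 2
((b && a) || (a -> a)) && (b || (b || a)) = 3 && 2 = 2
!a = !1 = 2
c || !a = 0 || 2 = 2
(((b && a) || (a -> a)) && (b || (b || a))) || (c || !a) = 2 || 2 = 2
(((a && a) -> (a -> a)) -> !c) && ((((b && a) || (a -> a)) && (b || (b || a))) || (c || !a)) = 3 && 2 = 2
(((a -> (c -> a)) -> ((a || c) || c)) || !((a || (a && b)) || (a -> !c))) -> ((((a && a) -> (a -> a)) -> !c) && ((((b && a) || (a -> a)) && (b || (b || a))) || (c || !a))) = 1 -> 2 = 3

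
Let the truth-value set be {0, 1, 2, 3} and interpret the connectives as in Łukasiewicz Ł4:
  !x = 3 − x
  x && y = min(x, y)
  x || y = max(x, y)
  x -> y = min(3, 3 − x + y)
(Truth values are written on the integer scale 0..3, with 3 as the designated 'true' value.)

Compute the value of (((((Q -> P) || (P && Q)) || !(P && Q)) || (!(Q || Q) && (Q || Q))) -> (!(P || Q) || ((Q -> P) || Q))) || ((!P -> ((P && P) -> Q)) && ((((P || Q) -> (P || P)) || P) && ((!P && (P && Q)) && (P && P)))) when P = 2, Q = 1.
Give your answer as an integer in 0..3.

3

Q -> P = 1 -> 2 = 3
P && Q = 2 && 1 = 1
(Q -> P) || (P && Q) = 3 || 1 = 3
P && Q = 2 && 1 = 1
!(P && Q) = !1 = 2
((Q -> P) || (P && Q)) || !(P && Q) = 3 || 2 = 3
Q || Q = 1 || 1 = 1
!(Q || Q) = !1 = 2
Q || Q = 1 || 1 = 1
!(Q || Q) && (Q || Q) = 2 && 1 = 1
(((Q -> P) || (P && Q)) || !(P && Q)) || (!(Q || Q) && (Q || Q)) = 3 || 1 = 3
P || Q = 2 || 1 = 2
!(P || Q) = !2 = 1
Q -> P = 1 -> 2 = 3
(Q -> P) || Q = 3 || 1 = 3
!(P || Q) || ((Q -> P) || Q) = 1 || 3 = 3
((((Q -> P) || (P && Q)) || !(P && Q)) || (!(Q || Q) && (Q || Q))) -> (!(P || Q) || ((Q -> P) || Q)) = 3 -> 3 = 3
!P = !2 = 1
P && P = 2 && 2 = 2
(P && P) -> Q = 2 -> 1 = 2
!P -> ((P && P) -> Q) = 1 -> 2 = 3
P || Q = 2 || 1 = 2
P || P = 2 || 2 = 2
(P || Q) -> (P || P) = 2 -> 2 = 3
((P || Q) -> (P || P)) || P = 3 || 2 = 3
!P = !2 = 1
P && Q = 2 && 1 = 1
!P && (P && Q) = 1 && 1 = 1
P && P = 2 && 2 = 2
(!P && (P && Q)) && (P && P) = 1 && 2 = 1
(((P || Q) -> (P || P)) || P) && ((!P && (P && Q)) && (P && P)) = 3 && 1 = 1
(!P -> ((P && P) -> Q)) && ((((P || Q) -> (P || P)) || P) && ((!P && (P && Q)) && (P && P))) = 3 && 1 = 1
(((((Q -> P) || (P && Q)) || !(P && Q)) || (!(Q || Q) && (Q || Q))) -> (!(P || Q) || ((Q -> P) || Q))) || ((!P -> ((P && P) -> Q)) && ((((P || Q) -> (P || P)) || P) && ((!P && (P && Q)) && (P && P)))) = 3 || 1 = 3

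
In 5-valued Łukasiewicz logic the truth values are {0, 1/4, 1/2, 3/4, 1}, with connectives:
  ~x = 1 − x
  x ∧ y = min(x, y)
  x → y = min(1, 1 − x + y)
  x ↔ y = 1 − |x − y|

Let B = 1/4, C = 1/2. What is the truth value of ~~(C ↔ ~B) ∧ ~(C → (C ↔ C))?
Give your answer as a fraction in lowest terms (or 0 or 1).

0

~B = ~1/4 = 3/4
C ↔ ~B = 1/2 ↔ 3/4 = 3/4
~(C ↔ ~B) = ~3/4 = 1/4
~~(C ↔ ~B) = ~1/4 = 3/4
C ↔ C = 1/2 ↔ 1/2 = 1
C → (C ↔ C) = 1/2 → 1 = 1
~(C → (C ↔ C)) = ~1 = 0
~~(C ↔ ~B) ∧ ~(C → (C ↔ C)) = 3/4 ∧ 0 = 0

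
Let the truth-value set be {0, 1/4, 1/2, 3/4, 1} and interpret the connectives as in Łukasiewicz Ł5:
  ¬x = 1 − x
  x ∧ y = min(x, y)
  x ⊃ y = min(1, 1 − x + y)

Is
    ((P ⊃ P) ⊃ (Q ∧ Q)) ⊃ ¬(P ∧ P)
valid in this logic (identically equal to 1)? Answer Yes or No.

No

Counterexample: take P = 1/4, Q = 1.
P ⊃ P = 1/4 ⊃ 1/4 = 1
Q ∧ Q = 1 ∧ 1 = 1
(P ⊃ P) ⊃ (Q ∧ Q) = 1 ⊃ 1 = 1
P ∧ P = 1/4 ∧ 1/4 = 1/4
¬(P ∧ P) = ¬1/4 = 3/4
((P ⊃ P) ⊃ (Q ∧ Q)) ⊃ ¬(P ∧ P) = 1 ⊃ 3/4 = 3/4
This gives 3/4 ≠ 1.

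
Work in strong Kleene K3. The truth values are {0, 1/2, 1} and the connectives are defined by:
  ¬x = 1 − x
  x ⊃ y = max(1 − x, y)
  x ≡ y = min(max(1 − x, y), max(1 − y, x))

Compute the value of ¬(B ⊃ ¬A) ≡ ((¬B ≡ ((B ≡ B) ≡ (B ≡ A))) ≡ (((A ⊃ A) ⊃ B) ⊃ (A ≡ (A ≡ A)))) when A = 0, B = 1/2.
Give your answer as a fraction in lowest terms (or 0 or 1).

¬A = ¬0 = 1
B ⊃ ¬A = 1/2 ⊃ 1 = 1
¬(B ⊃ ¬A) = ¬1 = 0
¬B = ¬1/2 = 1/2
B ≡ B = 1/2 ≡ 1/2 = 1/2
B ≡ A = 1/2 ≡ 0 = 1/2
(B ≡ B) ≡ (B ≡ A) = 1/2 ≡ 1/2 = 1/2
¬B ≡ ((B ≡ B) ≡ (B ≡ A)) = 1/2 ≡ 1/2 = 1/2
A ⊃ A = 0 ⊃ 0 = 1
(A ⊃ A) ⊃ B = 1 ⊃ 1/2 = 1/2
A ≡ A = 0 ≡ 0 = 1
A ≡ (A ≡ A) = 0 ≡ 1 = 0
((A ⊃ A) ⊃ B) ⊃ (A ≡ (A ≡ A)) = 1/2 ⊃ 0 = 1/2
(¬B ≡ ((B ≡ B) ≡ (B ≡ A))) ≡ (((A ⊃ A) ⊃ B) ⊃ (A ≡ (A ≡ A))) = 1/2 ≡ 1/2 = 1/2
¬(B ⊃ ¬A) ≡ ((¬B ≡ ((B ≡ B) ≡ (B ≡ A))) ≡ (((A ⊃ A) ⊃ B) ⊃ (A ≡ (A ≡ A)))) = 0 ≡ 1/2 = 1/2

1/2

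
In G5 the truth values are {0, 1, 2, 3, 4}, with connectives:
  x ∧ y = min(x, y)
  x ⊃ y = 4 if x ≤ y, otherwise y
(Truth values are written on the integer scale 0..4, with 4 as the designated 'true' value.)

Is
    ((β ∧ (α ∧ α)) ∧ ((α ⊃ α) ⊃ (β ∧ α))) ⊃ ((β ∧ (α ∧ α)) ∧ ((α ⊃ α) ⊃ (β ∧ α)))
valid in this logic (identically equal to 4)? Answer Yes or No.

Yes

At α = 3, β = 1, for instance:
α ∧ α = 3 ∧ 3 = 3
β ∧ (α ∧ α) = 1 ∧ 3 = 1
α ⊃ α = 3 ⊃ 3 = 4
β ∧ α = 1 ∧ 3 = 1
(α ⊃ α) ⊃ (β ∧ α) = 4 ⊃ 1 = 1
(β ∧ (α ∧ α)) ∧ ((α ⊃ α) ⊃ (β ∧ α)) = 1 ∧ 1 = 1
((β ∧ (α ∧ α)) ∧ ((α ⊃ α) ⊃ (β ∧ α))) ⊃ ((β ∧ (α ∧ α)) ∧ ((α ⊃ α) ⊃ (β ∧ α))) = 1 ⊃ 1 = 4
and checking the remaining 24 assignments likewise gives ≥ 4 in every case.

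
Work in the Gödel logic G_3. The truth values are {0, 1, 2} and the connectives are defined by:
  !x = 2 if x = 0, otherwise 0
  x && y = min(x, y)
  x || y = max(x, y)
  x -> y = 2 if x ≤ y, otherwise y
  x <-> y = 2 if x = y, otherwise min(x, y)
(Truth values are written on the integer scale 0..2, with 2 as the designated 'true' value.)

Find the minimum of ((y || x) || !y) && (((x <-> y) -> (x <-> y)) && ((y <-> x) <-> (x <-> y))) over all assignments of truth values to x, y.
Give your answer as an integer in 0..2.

1

Take x = 0, y = 1:
y || x = 1 || 0 = 1
!y = !1 = 0
(y || x) || !y = 1 || 0 = 1
x <-> y = 0 <-> 1 = 0
x <-> y = 0 <-> 1 = 0
(x <-> y) -> (x <-> y) = 0 -> 0 = 2
y <-> x = 1 <-> 0 = 0
x <-> y = 0 <-> 1 = 0
(y <-> x) <-> (x <-> y) = 0 <-> 0 = 2
((x <-> y) -> (x <-> y)) && ((y <-> x) <-> (x <-> y)) = 2 && 2 = 2
((y || x) || !y) && (((x <-> y) -> (x <-> y)) && ((y <-> x) <-> (x <-> y))) = 1 && 2 = 1
No assignment yields a value below 1, so this is the minimum.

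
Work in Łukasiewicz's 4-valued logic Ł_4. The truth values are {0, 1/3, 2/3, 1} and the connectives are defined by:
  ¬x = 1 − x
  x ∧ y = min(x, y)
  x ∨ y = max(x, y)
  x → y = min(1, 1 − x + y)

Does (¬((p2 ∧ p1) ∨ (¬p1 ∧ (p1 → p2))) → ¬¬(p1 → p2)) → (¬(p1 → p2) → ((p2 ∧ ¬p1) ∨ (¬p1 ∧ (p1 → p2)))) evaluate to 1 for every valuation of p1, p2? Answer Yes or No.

No

Counterexample: take p1 = 1, p2 = 1/3.
p2 ∧ p1 = 1/3 ∧ 1 = 1/3
¬p1 = ¬1 = 0
p1 → p2 = 1 → 1/3 = 1/3
¬p1 ∧ (p1 → p2) = 0 ∧ 1/3 = 0
(p2 ∧ p1) ∨ (¬p1 ∧ (p1 → p2)) = 1/3 ∨ 0 = 1/3
¬((p2 ∧ p1) ∨ (¬p1 ∧ (p1 → p2))) = ¬1/3 = 2/3
p1 → p2 = 1 → 1/3 = 1/3
¬(p1 → p2) = ¬1/3 = 2/3
¬¬(p1 → p2) = ¬2/3 = 1/3
¬((p2 ∧ p1) ∨ (¬p1 ∧ (p1 → p2))) → ¬¬(p1 → p2) = 2/3 → 1/3 = 2/3
p1 → p2 = 1 → 1/3 = 1/3
¬(p1 → p2) = ¬1/3 = 2/3
¬p1 = ¬1 = 0
p2 ∧ ¬p1 = 1/3 ∧ 0 = 0
¬p1 = ¬1 = 0
p1 → p2 = 1 → 1/3 = 1/3
¬p1 ∧ (p1 → p2) = 0 ∧ 1/3 = 0
(p2 ∧ ¬p1) ∨ (¬p1 ∧ (p1 → p2)) = 0 ∨ 0 = 0
¬(p1 → p2) → ((p2 ∧ ¬p1) ∨ (¬p1 ∧ (p1 → p2))) = 2/3 → 0 = 1/3
(¬((p2 ∧ p1) ∨ (¬p1 ∧ (p1 → p2))) → ¬¬(p1 → p2)) → (¬(p1 → p2) → ((p2 ∧ ¬p1) ∨ (¬p1 ∧ (p1 → p2)))) = 2/3 → 1/3 = 2/3
This gives 2/3 ≠ 1.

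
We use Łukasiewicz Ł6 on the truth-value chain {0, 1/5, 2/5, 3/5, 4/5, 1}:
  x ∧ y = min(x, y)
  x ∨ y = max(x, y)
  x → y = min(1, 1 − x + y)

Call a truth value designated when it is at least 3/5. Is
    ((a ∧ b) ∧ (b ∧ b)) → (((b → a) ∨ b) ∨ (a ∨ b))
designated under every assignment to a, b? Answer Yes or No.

At a = 1/5, b = 4/5, for instance:
a ∧ b = 1/5 ∧ 4/5 = 1/5
b ∧ b = 4/5 ∧ 4/5 = 4/5
(a ∧ b) ∧ (b ∧ b) = 1/5 ∧ 4/5 = 1/5
b → a = 4/5 → 1/5 = 2/5
(b → a) ∨ b = 2/5 ∨ 4/5 = 4/5
a ∨ b = 1/5 ∨ 4/5 = 4/5
((b → a) ∨ b) ∨ (a ∨ b) = 4/5 ∨ 4/5 = 4/5
((a ∧ b) ∧ (b ∧ b)) → (((b → a) ∨ b) ∨ (a ∨ b)) = 1/5 → 4/5 = 1
and checking the remaining 35 assignments likewise gives ≥ 3/5 in every case.

Yes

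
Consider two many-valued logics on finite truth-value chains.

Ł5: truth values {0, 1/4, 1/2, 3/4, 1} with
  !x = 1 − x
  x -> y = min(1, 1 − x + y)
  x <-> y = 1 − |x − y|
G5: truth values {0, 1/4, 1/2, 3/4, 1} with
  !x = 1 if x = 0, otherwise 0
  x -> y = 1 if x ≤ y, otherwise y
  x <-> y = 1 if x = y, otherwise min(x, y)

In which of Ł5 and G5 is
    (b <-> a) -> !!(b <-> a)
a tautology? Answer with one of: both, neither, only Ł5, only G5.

In Ł5: every assignment gives 1 — tautology.
In G5: every assignment gives 1 — tautology.

both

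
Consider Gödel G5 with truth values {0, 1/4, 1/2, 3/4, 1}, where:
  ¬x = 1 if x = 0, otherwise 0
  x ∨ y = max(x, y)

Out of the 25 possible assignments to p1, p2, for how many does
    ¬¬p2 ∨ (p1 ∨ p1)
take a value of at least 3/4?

value 1: 21 assignments (counts)
value 3/4: 1 assignment (counts)
value 1/2: 1 assignment
value 1/4: 1 assignment
value 0: 1 assignment
So 22 of the 25 assignments meet the threshold.

22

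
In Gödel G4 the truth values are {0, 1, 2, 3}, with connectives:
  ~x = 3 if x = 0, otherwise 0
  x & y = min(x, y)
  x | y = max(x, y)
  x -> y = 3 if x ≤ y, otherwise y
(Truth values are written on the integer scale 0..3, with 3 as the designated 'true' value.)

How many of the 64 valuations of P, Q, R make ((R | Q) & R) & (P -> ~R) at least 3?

4

value 3: 4 assignments (counts)
value 2: 4 assignments
value 1: 4 assignments
value 0: 52 assignments
So 4 of the 64 assignments meet the threshold.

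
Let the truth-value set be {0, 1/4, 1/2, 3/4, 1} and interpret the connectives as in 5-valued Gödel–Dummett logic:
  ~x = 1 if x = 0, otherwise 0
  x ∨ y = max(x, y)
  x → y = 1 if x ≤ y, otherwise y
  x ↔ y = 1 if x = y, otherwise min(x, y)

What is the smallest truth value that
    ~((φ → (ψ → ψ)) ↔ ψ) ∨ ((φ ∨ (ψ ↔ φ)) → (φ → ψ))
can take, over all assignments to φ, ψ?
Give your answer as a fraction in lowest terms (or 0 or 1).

Take φ = 1/2, ψ = 1/4:
ψ → ψ = 1/4 → 1/4 = 1
φ → (ψ → ψ) = 1/2 → 1 = 1
(φ → (ψ → ψ)) ↔ ψ = 1 ↔ 1/4 = 1/4
~((φ → (ψ → ψ)) ↔ ψ) = ~1/4 = 0
ψ ↔ φ = 1/4 ↔ 1/2 = 1/4
φ ∨ (ψ ↔ φ) = 1/2 ∨ 1/4 = 1/2
φ → ψ = 1/2 → 1/4 = 1/4
(φ ∨ (ψ ↔ φ)) → (φ → ψ) = 1/2 → 1/4 = 1/4
~((φ → (ψ → ψ)) ↔ ψ) ∨ ((φ ∨ (ψ ↔ φ)) → (φ → ψ)) = 0 ∨ 1/4 = 1/4
No assignment yields a value below 1/4, so this is the minimum.

1/4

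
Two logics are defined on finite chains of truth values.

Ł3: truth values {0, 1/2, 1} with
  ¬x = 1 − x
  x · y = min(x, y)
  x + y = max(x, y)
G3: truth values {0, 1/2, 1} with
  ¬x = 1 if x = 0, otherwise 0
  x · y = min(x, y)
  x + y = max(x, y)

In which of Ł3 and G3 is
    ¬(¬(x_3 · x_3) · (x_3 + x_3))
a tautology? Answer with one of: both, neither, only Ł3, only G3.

only G3

In Ł3: at x_3 = 1/2 the value is 1/2 — not a tautology.
In G3: every assignment gives 1 — tautology.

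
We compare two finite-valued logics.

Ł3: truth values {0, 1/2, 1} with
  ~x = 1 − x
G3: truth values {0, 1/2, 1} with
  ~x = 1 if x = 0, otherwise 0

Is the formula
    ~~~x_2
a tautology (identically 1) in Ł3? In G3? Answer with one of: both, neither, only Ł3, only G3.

neither

In Ł3: at x_2 = 1/2 the value is 1/2 — not a tautology.
In G3: at x_2 = 1/2 the value is 0 — not a tautology.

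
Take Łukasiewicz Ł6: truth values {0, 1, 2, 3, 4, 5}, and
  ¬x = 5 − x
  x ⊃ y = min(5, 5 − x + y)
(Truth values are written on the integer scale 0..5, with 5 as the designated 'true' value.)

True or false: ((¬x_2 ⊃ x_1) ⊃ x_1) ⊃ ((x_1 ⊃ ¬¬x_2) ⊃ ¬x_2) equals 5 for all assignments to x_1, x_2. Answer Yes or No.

Counterexample: take x_1 = 1, x_2 = 5.
¬x_2 = ¬5 = 0
¬x_2 ⊃ x_1 = 0 ⊃ 1 = 5
(¬x_2 ⊃ x_1) ⊃ x_1 = 5 ⊃ 1 = 1
¬x_2 = ¬5 = 0
¬¬x_2 = ¬0 = 5
x_1 ⊃ ¬¬x_2 = 1 ⊃ 5 = 5
¬x_2 = ¬5 = 0
(x_1 ⊃ ¬¬x_2) ⊃ ¬x_2 = 5 ⊃ 0 = 0
((¬x_2 ⊃ x_1) ⊃ x_1) ⊃ ((x_1 ⊃ ¬¬x_2) ⊃ ¬x_2) = 1 ⊃ 0 = 4
This gives 4 ≠ 5.

No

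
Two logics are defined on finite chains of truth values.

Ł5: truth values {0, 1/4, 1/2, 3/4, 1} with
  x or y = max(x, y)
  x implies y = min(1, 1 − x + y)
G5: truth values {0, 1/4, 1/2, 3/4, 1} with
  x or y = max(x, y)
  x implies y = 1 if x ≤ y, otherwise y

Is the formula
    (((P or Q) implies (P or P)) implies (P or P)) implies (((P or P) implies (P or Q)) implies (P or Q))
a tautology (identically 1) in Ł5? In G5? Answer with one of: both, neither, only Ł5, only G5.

In Ł5: every assignment gives 1 — tautology.
In G5: at P = 0, Q = 1/4 the value is 1/4 — not a tautology.

only Ł5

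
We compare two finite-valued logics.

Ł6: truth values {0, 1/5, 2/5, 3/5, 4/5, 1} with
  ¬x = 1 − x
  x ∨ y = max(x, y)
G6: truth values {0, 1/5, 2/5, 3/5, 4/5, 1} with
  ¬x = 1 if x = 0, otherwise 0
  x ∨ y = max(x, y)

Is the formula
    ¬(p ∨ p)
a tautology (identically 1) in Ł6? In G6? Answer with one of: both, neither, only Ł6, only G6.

neither

In Ł6: at p = 1/5 the value is 4/5 — not a tautology.
In G6: at p = 1/5 the value is 0 — not a tautology.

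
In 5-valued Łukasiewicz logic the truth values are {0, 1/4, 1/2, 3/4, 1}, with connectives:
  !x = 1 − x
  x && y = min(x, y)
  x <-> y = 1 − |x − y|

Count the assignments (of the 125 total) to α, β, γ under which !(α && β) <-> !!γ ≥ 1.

value 1: 25 assignments (counts)
value 3/4: 40 assignments
value 1/2: 30 assignments
value 1/4: 20 assignments
value 0: 10 assignments
So 25 of the 125 assignments meet the threshold.

25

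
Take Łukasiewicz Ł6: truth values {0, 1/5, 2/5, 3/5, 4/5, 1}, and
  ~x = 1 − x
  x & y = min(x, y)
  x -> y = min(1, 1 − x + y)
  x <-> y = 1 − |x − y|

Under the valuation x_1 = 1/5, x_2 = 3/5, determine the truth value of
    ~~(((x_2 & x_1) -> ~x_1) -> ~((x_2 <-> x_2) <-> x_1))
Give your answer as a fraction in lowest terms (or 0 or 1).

x_2 & x_1 = 3/5 & 1/5 = 1/5
~x_1 = ~1/5 = 4/5
(x_2 & x_1) -> ~x_1 = 1/5 -> 4/5 = 1
x_2 <-> x_2 = 3/5 <-> 3/5 = 1
(x_2 <-> x_2) <-> x_1 = 1 <-> 1/5 = 1/5
~((x_2 <-> x_2) <-> x_1) = ~1/5 = 4/5
((x_2 & x_1) -> ~x_1) -> ~((x_2 <-> x_2) <-> x_1) = 1 -> 4/5 = 4/5
~(((x_2 & x_1) -> ~x_1) -> ~((x_2 <-> x_2) <-> x_1)) = ~4/5 = 1/5
~~(((x_2 & x_1) -> ~x_1) -> ~((x_2 <-> x_2) <-> x_1)) = ~1/5 = 4/5

4/5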